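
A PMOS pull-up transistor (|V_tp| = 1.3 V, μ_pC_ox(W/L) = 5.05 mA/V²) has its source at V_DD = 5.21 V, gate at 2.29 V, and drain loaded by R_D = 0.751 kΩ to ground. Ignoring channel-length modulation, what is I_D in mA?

I_D = 5.62 mA

V_SG = V_DD − V_G = 5.21 − 2.29 = 2.92 V, so V_ov = 2.92 − 1.3 = 1.62 V.
Assume saturation: I_D = ½ k_p V_ov² = 0.5 × 5.05 × 1.62² = 6.63 mA, giving V_SD = V_DD − I_D R_D = 5.21 − 6.63 × 0.751 = 0.233 V.
But 0.233 V < V_ov = 1.62 V, so the device is actually in triode.
In triode I_D = k_p[V_ov V_SD − ½ V_SD²] and I_D = (V_DD − V_SD)/R_D. Equating: 1.9 V_SD² − 7.144 V_SD + 5.21 = 0, giving V_SD = 0.989 V (the root below V_ov).
I_D = (5.21 − 0.989) / 0.751 = 5.62 mA.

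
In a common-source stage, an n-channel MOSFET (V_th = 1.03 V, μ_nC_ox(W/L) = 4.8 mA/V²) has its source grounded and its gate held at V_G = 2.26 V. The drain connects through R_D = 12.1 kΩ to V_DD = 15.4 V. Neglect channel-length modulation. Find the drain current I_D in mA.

V_GS = V_G = 2.26 V, so V_ov = 2.26 − 1.03 = 1.23 V.
Assume saturation: I_D = ½ k_n V_ov² = 0.5 × 4.8 × 1.23² = 3.63 mA, giving V_DS = V_DD − I_D R_D = 15.4 − 3.63 × 12.1 = -28.5 V.
But -28.5 V < V_ov = 1.23 V, so the device is actually in triode.
In triode I_D = k_n[V_ov V_DS − ½ V_DS²] and I_D = (V_DD − V_DS)/R_D. Equating: 29 V_DS² − 72.44 V_DS + 15.4 = 0, giving V_DS = 0.235 V (the root below V_ov).
I_D = (15.4 − 0.235) / 12.1 = 1.25 mA.

I_D = 1.25 mA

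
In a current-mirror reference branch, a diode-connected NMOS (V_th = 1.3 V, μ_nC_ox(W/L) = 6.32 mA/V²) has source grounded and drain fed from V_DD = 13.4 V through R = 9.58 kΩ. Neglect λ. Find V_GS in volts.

V_GS = 1.92 V

With gate tied to drain, V_GS = V_DS ≥ V_GS − V_th, so the device is in saturation.
KCL at the drain: ½ k_n (V_GS − V_th)² = (V_DD − V_GS)/R.
Let x = V_GS − 1.3. Then 30.3 x² + x − 12.1 = 0, giving x = 0.616 V (positive root), so V_GS = 1.92 V.
I_D = (V_DD − V_GS)/R = (13.4 − 1.92) / 9.58 = 1.2 mA.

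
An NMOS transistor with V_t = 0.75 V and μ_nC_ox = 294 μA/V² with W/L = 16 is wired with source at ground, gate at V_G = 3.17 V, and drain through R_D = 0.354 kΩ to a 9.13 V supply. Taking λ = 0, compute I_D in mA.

V_GS = V_G = 3.17 V, so V_ov = 3.17 − 0.75 = 2.42 V.
k_n = μ_nC_ox · (W/L) = 4.704 mA/V².
Assume saturation: I_D = ½ k_n V_ov² = 0.5 × 4.704 × 2.42² = 13.8 mA, giving V_DS = V_DD − I_D R_D = 9.13 − 13.8 × 0.354 = 4.25 V.
V_DS = 4.25 V ≥ V_ov = 2.42 V, confirming saturation.

I_D = 13.8 mA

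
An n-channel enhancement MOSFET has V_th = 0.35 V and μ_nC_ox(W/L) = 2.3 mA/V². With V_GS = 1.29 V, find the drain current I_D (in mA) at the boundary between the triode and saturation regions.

I_D = 1.02 mA

At the boundary V_DS = V_ov = V_GS − V_th = 1.29 − 0.35 = 0.94 V.
I_D = ½ k_n V_ov² = 0.5 × 2.3 × 0.94² = 1.02 mA.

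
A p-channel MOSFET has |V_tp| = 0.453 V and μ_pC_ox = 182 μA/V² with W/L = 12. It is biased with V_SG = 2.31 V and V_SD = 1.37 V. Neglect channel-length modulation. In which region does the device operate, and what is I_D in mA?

k_p = μ_pC_ox · (W/L) = 2.184 mA/V².
V_ov = V_SG − |V_tp| = 2.31 − 0.453 = 1.86 V.
Since V_SD = 1.37 V < V_ov = 1.86 V, the device is in the triode region.
I_D = k_p [V_ov · V_SD − ½ V_SD²] = 2.184 × [1.86 × 1.37 − 0.5 × 1.37²] = 3.51 mA.

Triode; I_D = 3.51 mA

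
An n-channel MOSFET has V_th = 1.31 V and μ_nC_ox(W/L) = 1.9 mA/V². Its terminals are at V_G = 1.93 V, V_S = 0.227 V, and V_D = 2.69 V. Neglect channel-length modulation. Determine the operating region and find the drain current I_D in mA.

Saturation; I_D = 0.147 mA

V_GS = V_G − V_S = 1.93 − 0.227 = 1.7 V; V_DS = V_D − V_S = 2.69 − 0.227 = 2.46 V.
V_ov = V_GS − V_th = 1.7 − 1.31 = 0.393 V.
Since V_DS = 2.46 V ≥ V_ov = 0.393 V, the device is in saturation.
I_D = ½ k_n V_ov² = 0.5 × 1.9 × 0.393² = 0.147 mA.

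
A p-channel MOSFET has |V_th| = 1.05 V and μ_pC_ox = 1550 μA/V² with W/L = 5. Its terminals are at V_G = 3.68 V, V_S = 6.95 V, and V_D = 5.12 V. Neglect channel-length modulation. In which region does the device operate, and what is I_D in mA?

Triode; I_D = 18.5 mA

V_SG = V_S − V_G = 6.95 − 3.68 = 3.27 V; V_SD = V_S − V_D = 6.95 − 5.12 = 1.83 V.
k_p = μ_pC_ox · (W/L) = 7.75 mA/V².
V_ov = V_SG − |V_th| = 3.27 − 1.05 = 2.22 V.
Since V_SD = 1.83 V < V_ov = 2.22 V, the device is in the triode region.
I_D = k_p [V_ov · V_SD − ½ V_SD²] = 7.75 × [2.22 × 1.83 − 0.5 × 1.83²] = 18.5 mA.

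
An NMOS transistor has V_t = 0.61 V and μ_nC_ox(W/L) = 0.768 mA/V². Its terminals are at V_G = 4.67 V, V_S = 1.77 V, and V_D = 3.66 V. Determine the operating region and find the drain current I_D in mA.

Triode; I_D = 1.95 mA

V_GS = V_G − V_S = 4.67 − 1.77 = 2.9 V; V_DS = V_D − V_S = 3.66 − 1.77 = 1.89 V.
V_ov = V_GS − V_t = 2.9 − 0.61 = 2.29 V.
Since V_DS = 1.89 V < V_ov = 2.29 V, the device is in the triode region.
I_D = k_n [V_ov · V_DS − ½ V_DS²] = 0.768 × [2.29 × 1.89 − 0.5 × 1.89²] = 1.95 mA.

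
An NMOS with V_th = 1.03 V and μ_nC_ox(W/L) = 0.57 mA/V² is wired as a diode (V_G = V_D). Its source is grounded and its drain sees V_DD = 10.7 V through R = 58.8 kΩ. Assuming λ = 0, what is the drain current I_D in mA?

With gate tied to drain, V_GS = V_DS ≥ V_GS − V_th, so the device is in saturation.
KCL at the drain: ½ k_n (V_GS − V_th)² = (V_DD − V_GS)/R.
Let x = V_GS − 1.03. Then 16.8 x² + x − 9.67 = 0, giving x = 0.73 V (positive root), so V_GS = 1.76 V.
I_D = (V_DD − V_GS)/R = (10.7 − 1.76) / 58.8 = 0.152 mA.

I_D = 0.152 mA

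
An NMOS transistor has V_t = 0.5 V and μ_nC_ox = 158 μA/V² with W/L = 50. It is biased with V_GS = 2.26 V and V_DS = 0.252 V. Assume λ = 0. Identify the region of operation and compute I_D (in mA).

k_n = μ_nC_ox · (W/L) = 7.9 mA/V².
V_ov = V_GS − V_t = 2.26 − 0.5 = 1.76 V.
Since V_DS = 0.252 V < V_ov = 1.76 V, the device is in the triode region.
I_D = k_n [V_ov · V_DS − ½ V_DS²] = 7.9 × [1.76 × 0.252 − 0.5 × 0.252²] = 3.25 mA.

Triode; I_D = 3.25 mA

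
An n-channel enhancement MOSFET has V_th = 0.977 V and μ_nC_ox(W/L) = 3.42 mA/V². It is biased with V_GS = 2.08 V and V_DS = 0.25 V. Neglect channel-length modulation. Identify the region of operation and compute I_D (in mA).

V_ov = V_GS − V_th = 2.08 − 0.977 = 1.1 V.
Since V_DS = 0.25 V < V_ov = 1.1 V, the device is in the triode region.
I_D = k_n [V_ov · V_DS − ½ V_DS²] = 3.42 × [1.1 × 0.25 − 0.5 × 0.25²] = 0.836 mA.

Triode; I_D = 0.836 mA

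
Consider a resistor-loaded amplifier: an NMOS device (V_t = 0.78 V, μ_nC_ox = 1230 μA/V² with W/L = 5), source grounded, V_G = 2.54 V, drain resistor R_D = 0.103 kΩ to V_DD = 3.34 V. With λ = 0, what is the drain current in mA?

V_GS = V_G = 2.54 V, so V_ov = 2.54 − 0.78 = 1.76 V.
k_n = μ_nC_ox · (W/L) = 6.15 mA/V².
Assume saturation: I_D = ½ k_n V_ov² = 0.5 × 6.15 × 1.76² = 9.53 mA, giving V_DS = V_DD − I_D R_D = 3.34 − 9.53 × 0.103 = 2.36 V.
V_DS = 2.36 V ≥ V_ov = 1.76 V, confirming saturation.

I_D = 9.53 mA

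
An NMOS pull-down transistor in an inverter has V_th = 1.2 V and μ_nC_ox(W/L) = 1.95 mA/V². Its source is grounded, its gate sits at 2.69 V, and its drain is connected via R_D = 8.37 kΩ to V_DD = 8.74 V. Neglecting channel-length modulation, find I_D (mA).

I_D = 0.997 mA

V_GS = V_G = 2.69 V, so V_ov = 2.69 − 1.2 = 1.49 V.
Assume saturation: I_D = ½ k_n V_ov² = 0.5 × 1.95 × 1.49² = 2.16 mA, giving V_DS = V_DD − I_D R_D = 8.74 − 2.16 × 8.37 = -9.38 V.
But -9.38 V < V_ov = 1.49 V, so the device is actually in triode.
In triode I_D = k_n[V_ov V_DS − ½ V_DS²] and I_D = (V_DD − V_DS)/R_D. Equating: 8.16 V_DS² − 25.32 V_DS + 8.74 = 0, giving V_DS = 0.396 V (the root below V_ov).
I_D = (8.74 − 0.396) / 8.37 = 0.997 mA.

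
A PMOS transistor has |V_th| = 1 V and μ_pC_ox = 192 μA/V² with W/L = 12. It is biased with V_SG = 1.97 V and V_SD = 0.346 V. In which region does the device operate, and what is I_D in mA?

Triode; I_D = 0.635 mA

k_p = μ_pC_ox · (W/L) = 2.304 mA/V².
V_ov = V_SG − |V_th| = 1.97 − 1 = 0.97 V.
Since V_SD = 0.346 V < V_ov = 0.97 V, the device is in the triode region.
I_D = k_p [V_ov · V_SD − ½ V_SD²] = 2.304 × [0.97 × 0.346 − 0.5 × 0.346²] = 0.635 mA.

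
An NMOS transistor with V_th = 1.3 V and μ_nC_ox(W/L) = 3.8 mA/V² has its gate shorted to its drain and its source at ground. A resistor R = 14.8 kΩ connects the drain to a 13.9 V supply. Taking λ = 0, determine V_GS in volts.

V_GS = 1.95 V

With gate tied to drain, V_GS = V_DS ≥ V_GS − V_th, so the device is in saturation.
KCL at the drain: ½ k_n (V_GS − V_th)² = (V_DD − V_GS)/R.
Let x = V_GS − 1.3. Then 28.1 x² + x − 12.6 = 0, giving x = 0.652 V (positive root), so V_GS = 1.95 V.
I_D = (V_DD − V_GS)/R = (13.9 − 1.95) / 14.8 = 0.807 mA.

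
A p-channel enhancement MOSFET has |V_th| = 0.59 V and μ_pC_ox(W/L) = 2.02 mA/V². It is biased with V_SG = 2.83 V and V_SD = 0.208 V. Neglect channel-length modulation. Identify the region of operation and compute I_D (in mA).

V_ov = V_SG − |V_th| = 2.83 − 0.59 = 2.24 V.
Since V_SD = 0.208 V < V_ov = 2.24 V, the device is in the triode region.
I_D = k_p [V_ov · V_SD − ½ V_SD²] = 2.02 × [2.24 × 0.208 − 0.5 × 0.208²] = 0.897 mA.

Triode; I_D = 0.897 mA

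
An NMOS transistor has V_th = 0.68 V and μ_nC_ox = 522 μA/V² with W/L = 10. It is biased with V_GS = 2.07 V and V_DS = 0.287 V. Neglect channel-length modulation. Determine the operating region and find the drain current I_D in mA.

k_n = μ_nC_ox · (W/L) = 5.22 mA/V².
V_ov = V_GS − V_th = 2.07 − 0.68 = 1.39 V.
Since V_DS = 0.287 V < V_ov = 1.39 V, the device is in the triode region.
I_D = k_n [V_ov · V_DS − ½ V_DS²] = 5.22 × [1.39 × 0.287 − 0.5 × 0.287²] = 1.87 mA.

Triode; I_D = 1.87 mA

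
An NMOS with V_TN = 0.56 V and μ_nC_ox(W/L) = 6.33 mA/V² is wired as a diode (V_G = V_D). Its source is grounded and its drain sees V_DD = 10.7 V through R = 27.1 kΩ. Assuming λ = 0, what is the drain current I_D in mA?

I_D = 0.362 mA

With gate tied to drain, V_GS = V_DS ≥ V_GS − V_TN, so the device is in saturation.
KCL at the drain: ½ k_n (V_GS − V_TN)² = (V_DD − V_GS)/R.
Let x = V_GS − 0.56. Then 85.8 x² + x − 10.14 = 0, giving x = 0.338 V (positive root), so V_GS = 0.898 V.
I_D = (V_DD − V_GS)/R = (10.7 − 0.898) / 27.1 = 0.362 mA.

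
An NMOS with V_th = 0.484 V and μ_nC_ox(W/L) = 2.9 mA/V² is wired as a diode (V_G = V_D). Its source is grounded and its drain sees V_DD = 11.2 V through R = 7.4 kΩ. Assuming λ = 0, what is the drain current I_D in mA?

With gate tied to drain, V_GS = V_DS ≥ V_GS − V_th, so the device is in saturation.
KCL at the drain: ½ k_n (V_GS − V_th)² = (V_DD − V_GS)/R.
Let x = V_GS − 0.484. Then 10.7 x² + x − 10.72 = 0, giving x = 0.954 V (positive root), so V_GS = 1.44 V.
I_D = (V_DD − V_GS)/R = (11.2 − 1.44) / 7.4 = 1.32 mA.

I_D = 1.32 mA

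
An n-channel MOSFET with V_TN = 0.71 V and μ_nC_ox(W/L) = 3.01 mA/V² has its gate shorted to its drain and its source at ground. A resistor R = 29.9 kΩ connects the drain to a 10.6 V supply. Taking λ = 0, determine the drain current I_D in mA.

I_D = 0.315 mA

With gate tied to drain, V_GS = V_DS ≥ V_GS − V_TN, so the device is in saturation.
KCL at the drain: ½ k_n (V_GS − V_TN)² = (V_DD − V_GS)/R.
Let x = V_GS − 0.71. Then 45 x² + x − 9.89 = 0, giving x = 0.458 V (positive root), so V_GS = 1.17 V.
I_D = (V_DD − V_GS)/R = (10.6 − 1.17) / 29.9 = 0.315 mA.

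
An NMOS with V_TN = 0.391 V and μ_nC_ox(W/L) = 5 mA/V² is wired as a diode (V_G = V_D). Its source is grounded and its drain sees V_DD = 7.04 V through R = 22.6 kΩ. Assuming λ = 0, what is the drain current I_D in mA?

With gate tied to drain, V_GS = V_DS ≥ V_GS − V_TN, so the device is in saturation.
KCL at the drain: ½ k_n (V_GS − V_TN)² = (V_DD − V_GS)/R.
Let x = V_GS − 0.391. Then 56.5 x² + x − 6.649 = 0, giving x = 0.334 V (positive root), so V_GS = 0.725 V.
I_D = (V_DD − V_GS)/R = (7.04 − 0.725) / 22.6 = 0.279 mA.

I_D = 0.279 mA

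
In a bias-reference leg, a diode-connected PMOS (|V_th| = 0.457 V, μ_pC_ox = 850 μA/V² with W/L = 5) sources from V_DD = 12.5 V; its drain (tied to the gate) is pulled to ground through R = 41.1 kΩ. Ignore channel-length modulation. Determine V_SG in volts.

With gate tied to drain, V_SG = V_SD ≥ V_SG − |V_th|, so the device is in saturation.
k_p = μ_pC_ox · (W/L) = 4.25 mA/V².
KCL at the drain: ½ k_p (V_SG − |V_th|)² = (V_DD − V_SG)/R.
Let x = V_SG − 0.457. Then 87.3 x² + x − 12.04 = 0, giving x = 0.366 V (positive root), so V_SG = 0.823 V.
I_D = (V_DD − V_SG)/R = (12.5 − 0.823) / 41.1 = 0.284 mA.

V_SG = 0.823 V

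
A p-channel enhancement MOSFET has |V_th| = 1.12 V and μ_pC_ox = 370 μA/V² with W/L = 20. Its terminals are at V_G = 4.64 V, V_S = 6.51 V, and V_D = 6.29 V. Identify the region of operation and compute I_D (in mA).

Triode; I_D = 1.04 mA

V_SG = V_S − V_G = 6.51 − 4.64 = 1.87 V; V_SD = V_S − V_D = 6.51 − 6.29 = 0.22 V.
k_p = μ_pC_ox · (W/L) = 7.4 mA/V².
V_ov = V_SG − |V_th| = 1.87 − 1.12 = 0.75 V.
Since V_SD = 0.22 V < V_ov = 0.75 V, the device is in the triode region.
I_D = k_p [V_ov · V_SD − ½ V_SD²] = 7.4 × [0.75 × 0.22 − 0.5 × 0.22²] = 1.04 mA.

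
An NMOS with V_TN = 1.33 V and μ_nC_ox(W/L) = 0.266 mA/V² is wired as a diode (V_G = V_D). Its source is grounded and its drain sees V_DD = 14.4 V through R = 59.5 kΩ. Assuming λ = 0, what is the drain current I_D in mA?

I_D = 0.199 mA

With gate tied to drain, V_GS = V_DS ≥ V_GS − V_TN, so the device is in saturation.
KCL at the drain: ½ k_n (V_GS − V_TN)² = (V_DD − V_GS)/R.
Let x = V_GS − 1.33. Then 7.91 x² + x − 13.07 = 0, giving x = 1.22 V (positive root), so V_GS = 2.55 V.
I_D = (V_DD − V_GS)/R = (14.4 − 2.55) / 59.5 = 0.199 mA.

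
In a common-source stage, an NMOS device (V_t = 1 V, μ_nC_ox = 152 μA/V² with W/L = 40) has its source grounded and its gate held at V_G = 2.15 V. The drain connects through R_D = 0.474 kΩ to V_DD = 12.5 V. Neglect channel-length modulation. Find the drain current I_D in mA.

I_D = 4.02 mA

V_GS = V_G = 2.15 V, so V_ov = 2.15 − 1 = 1.15 V.
k_n = μ_nC_ox · (W/L) = 6.08 mA/V².
Assume saturation: I_D = ½ k_n V_ov² = 0.5 × 6.08 × 1.15² = 4.02 mA, giving V_DS = V_DD − I_D R_D = 12.5 − 4.02 × 0.474 = 10.6 V.
V_DS = 10.6 V ≥ V_ov = 1.15 V, confirming saturation.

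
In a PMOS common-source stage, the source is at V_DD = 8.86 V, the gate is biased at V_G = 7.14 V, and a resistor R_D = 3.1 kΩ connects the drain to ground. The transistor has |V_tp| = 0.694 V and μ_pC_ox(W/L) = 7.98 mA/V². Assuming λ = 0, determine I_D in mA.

V_SG = V_DD − V_G = 8.86 − 7.14 = 1.72 V, so V_ov = 1.72 − 0.694 = 1.03 V.
Assume saturation: I_D = ½ k_p V_ov² = 0.5 × 7.98 × 1.03² = 4.2 mA, giving V_SD = V_DD − I_D R_D = 8.86 − 4.2 × 3.1 = -4.16 V.
But -4.16 V < V_ov = 1.03 V, so the device is actually in triode.
In triode I_D = k_p[V_ov V_SD − ½ V_SD²] and I_D = (V_DD − V_SD)/R_D. Equating: 12.4 V_SD² − 26.38 V_SD + 8.86 = 0, giving V_SD = 0.418 V (the root below V_ov).
I_D = (8.86 − 0.418) / 3.1 = 2.72 mA.

I_D = 2.72 mA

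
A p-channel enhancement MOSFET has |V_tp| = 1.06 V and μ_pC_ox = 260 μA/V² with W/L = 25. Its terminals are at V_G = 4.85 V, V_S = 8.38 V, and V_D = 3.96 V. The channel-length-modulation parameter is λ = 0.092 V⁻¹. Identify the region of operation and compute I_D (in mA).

Saturation; I_D = 27.9 mA

V_SG = V_S − V_G = 8.38 − 4.85 = 3.53 V; V_SD = V_S − V_D = 8.38 − 3.96 = 4.42 V.
k_p = μ_pC_ox · (W/L) = 6.5 mA/V².
V_ov = V_SG − |V_tp| = 3.53 − 1.06 = 2.47 V.
Since V_SD = 4.42 V ≥ V_ov = 2.47 V, the device is in saturation.
I_D = ½ k_p V_ov² (1 + λ V_SD) = 0.5 × 6.5 × 2.47² × (1 + 0.092 × 4.42) = 27.9 mA.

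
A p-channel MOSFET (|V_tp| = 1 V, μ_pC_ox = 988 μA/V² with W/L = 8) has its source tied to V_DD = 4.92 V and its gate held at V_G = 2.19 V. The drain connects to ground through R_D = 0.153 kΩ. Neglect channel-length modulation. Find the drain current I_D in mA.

I_D = 11.8 mA

V_SG = V_DD − V_G = 4.92 − 2.19 = 2.73 V, so V_ov = 2.73 − 1 = 1.73 V.
k_p = μ_pC_ox · (W/L) = 7.904 mA/V².
Assume saturation: I_D = ½ k_p V_ov² = 0.5 × 7.904 × 1.73² = 11.8 mA, giving V_SD = V_DD − I_D R_D = 4.92 − 11.8 × 0.153 = 3.11 V.
V_SD = 3.11 V ≥ V_ov = 1.73 V, confirming saturation.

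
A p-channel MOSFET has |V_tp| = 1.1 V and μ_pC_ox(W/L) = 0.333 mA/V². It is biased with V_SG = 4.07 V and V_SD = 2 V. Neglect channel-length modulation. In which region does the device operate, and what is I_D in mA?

V_ov = V_SG − |V_tp| = 4.07 − 1.1 = 2.97 V.
Since V_SD = 2 V < V_ov = 2.97 V, the device is in the triode region.
I_D = k_p [V_ov · V_SD − ½ V_SD²] = 0.333 × [2.97 × 2 − 0.5 × 2²] = 1.31 mA.

Triode; I_D = 1.31 mA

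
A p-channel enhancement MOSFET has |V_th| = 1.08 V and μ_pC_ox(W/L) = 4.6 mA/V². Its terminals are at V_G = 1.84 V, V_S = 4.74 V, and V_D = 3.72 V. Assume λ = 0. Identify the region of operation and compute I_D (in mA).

V_SG = V_S − V_G = 4.74 − 1.84 = 2.9 V; V_SD = V_S − V_D = 4.74 − 3.72 = 1.02 V.
V_ov = V_SG − |V_th| = 2.9 − 1.08 = 1.82 V.
Since V_SD = 1.02 V < V_ov = 1.82 V, the device is in the triode region.
I_D = k_p [V_ov · V_SD − ½ V_SD²] = 4.6 × [1.82 × 1.02 − 0.5 × 1.02²] = 6.15 mA.

Triode; I_D = 6.15 mA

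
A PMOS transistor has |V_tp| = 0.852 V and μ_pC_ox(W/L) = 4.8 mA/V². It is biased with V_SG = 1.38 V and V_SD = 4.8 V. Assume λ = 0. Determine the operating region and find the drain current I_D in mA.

Saturation; I_D = 0.669 mA

V_ov = V_SG − |V_tp| = 1.38 − 0.852 = 0.528 V.
Since V_SD = 4.8 V ≥ V_ov = 0.528 V, the device is in saturation.
I_D = ½ k_p V_ov² = 0.5 × 4.8 × 0.528² = 0.669 mA.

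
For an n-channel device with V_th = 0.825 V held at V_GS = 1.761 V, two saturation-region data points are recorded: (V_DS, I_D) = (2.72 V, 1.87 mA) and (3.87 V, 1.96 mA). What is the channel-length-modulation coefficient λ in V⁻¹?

With V_GS fixed, I_D ∝ (1 + λ V_DS) in saturation, so I_D2/I_D1 = (1 + λ V_DS2)/(1 + λ V_DS1).
1.96/1.87 = 1.048 = (1 + 3.87 λ)/(1 + 2.72 λ).
Solving: λ (I_D1 V_DS2 − I_D2 V_DS1) = I_D2 − I_D1, so λ = (1.96 − 1.87) / (1.87 × 3.87 − 1.96 × 2.72) = 0.09 / 1.91 = 0.0472 V⁻¹.

λ = 0.0472 V⁻¹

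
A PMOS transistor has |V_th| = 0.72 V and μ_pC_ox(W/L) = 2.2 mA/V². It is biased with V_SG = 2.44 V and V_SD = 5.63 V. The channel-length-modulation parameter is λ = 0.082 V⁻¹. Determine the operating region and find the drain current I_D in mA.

Saturation; I_D = 4.76 mA

V_ov = V_SG − |V_th| = 2.44 − 0.72 = 1.72 V.
Since V_SD = 5.63 V ≥ V_ov = 1.72 V, the device is in saturation.
I_D = ½ k_p V_ov² (1 + λ V_SD) = 0.5 × 2.2 × 1.72² × (1 + 0.082 × 5.63) = 4.76 mA.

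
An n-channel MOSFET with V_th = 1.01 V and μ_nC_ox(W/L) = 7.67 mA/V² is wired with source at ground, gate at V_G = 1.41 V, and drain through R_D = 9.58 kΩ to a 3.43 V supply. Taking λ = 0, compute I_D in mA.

V_GS = V_G = 1.41 V, so V_ov = 1.41 − 1.01 = 0.4 V.
Assume saturation: I_D = ½ k_n V_ov² = 0.5 × 7.67 × 0.4² = 0.614 mA, giving V_DS = V_DD − I_D R_D = 3.43 − 0.614 × 9.58 = -2.45 V.
But -2.45 V < V_ov = 0.4 V, so the device is actually in triode.
In triode I_D = k_n[V_ov V_DS − ½ V_DS²] and I_D = (V_DD − V_DS)/R_D. Equating: 36.7 V_DS² − 30.39 V_DS + 3.43 = 0, giving V_DS = 0.135 V (the root below V_ov).
I_D = (3.43 − 0.135) / 9.58 = 0.344 mA.

I_D = 0.344 mA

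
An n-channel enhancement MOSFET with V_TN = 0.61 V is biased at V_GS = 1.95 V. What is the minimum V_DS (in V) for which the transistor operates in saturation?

The boundary between triode and saturation is V_DS = V_GS − V_TN = V_ov.
V_ov = 1.95 − 0.61 = 1.34 V.

V_DS,sat = 1.34 V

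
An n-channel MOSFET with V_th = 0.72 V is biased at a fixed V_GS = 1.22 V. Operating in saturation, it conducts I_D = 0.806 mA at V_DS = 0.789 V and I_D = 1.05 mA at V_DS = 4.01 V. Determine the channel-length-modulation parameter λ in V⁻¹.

With V_GS fixed, I_D ∝ (1 + λ V_DS) in saturation, so I_D2/I_D1 = (1 + λ V_DS2)/(1 + λ V_DS1).
1.05/0.806 = 1.303 = (1 + 4.01 λ)/(1 + 0.789 λ).
Solving: λ (I_D1 V_DS2 − I_D2 V_DS1) = I_D2 − I_D1, so λ = (1.05 − 0.806) / (0.806 × 4.01 − 1.05 × 0.789) = 0.244 / 2.4 = 0.102 V⁻¹.

λ = 0.102 V⁻¹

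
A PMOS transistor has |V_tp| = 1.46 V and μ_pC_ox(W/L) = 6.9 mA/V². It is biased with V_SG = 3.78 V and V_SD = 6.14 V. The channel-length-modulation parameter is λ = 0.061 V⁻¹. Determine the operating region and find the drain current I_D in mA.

Saturation; I_D = 25.5 mA

V_ov = V_SG − |V_tp| = 3.78 − 1.46 = 2.32 V.
Since V_SD = 6.14 V ≥ V_ov = 2.32 V, the device is in saturation.
I_D = ½ k_p V_ov² (1 + λ V_SD) = 0.5 × 6.9 × 2.32² × (1 + 0.061 × 6.14) = 25.5 mA.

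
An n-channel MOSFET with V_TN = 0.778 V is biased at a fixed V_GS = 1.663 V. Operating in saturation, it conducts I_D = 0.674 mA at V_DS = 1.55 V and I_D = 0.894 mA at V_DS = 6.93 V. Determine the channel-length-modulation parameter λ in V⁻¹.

With V_GS fixed, I_D ∝ (1 + λ V_DS) in saturation, so I_D2/I_D1 = (1 + λ V_DS2)/(1 + λ V_DS1).
0.894/0.674 = 1.326 = (1 + 6.93 λ)/(1 + 1.55 λ).
Solving: λ (I_D1 V_DS2 − I_D2 V_DS1) = I_D2 − I_D1, so λ = (0.894 − 0.674) / (0.674 × 6.93 − 0.894 × 1.55) = 0.22 / 3.29 = 0.067 V⁻¹.

λ = 0.0670 V⁻¹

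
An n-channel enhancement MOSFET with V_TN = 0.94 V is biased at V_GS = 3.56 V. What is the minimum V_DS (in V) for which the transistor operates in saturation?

The boundary between triode and saturation is V_DS = V_GS − V_TN = V_ov.
V_ov = 3.56 − 0.94 = 2.62 V.

V_DS,sat = 2.62 V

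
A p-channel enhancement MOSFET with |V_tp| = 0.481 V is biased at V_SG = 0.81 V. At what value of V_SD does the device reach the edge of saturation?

The boundary between triode and saturation is V_SD = V_SG − |V_tp| = V_ov.
V_ov = 0.81 − 0.481 = 0.329 V.

V_SD,sat = 0.329 V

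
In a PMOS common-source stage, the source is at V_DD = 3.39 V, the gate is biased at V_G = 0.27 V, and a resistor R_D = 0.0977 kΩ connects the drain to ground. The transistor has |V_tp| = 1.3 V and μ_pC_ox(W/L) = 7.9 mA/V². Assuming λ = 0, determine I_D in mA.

I_D = 13.1 mA

V_SG = V_DD − V_G = 3.39 − 0.27 = 3.12 V, so V_ov = 3.12 − 1.3 = 1.82 V.
Assume saturation: I_D = ½ k_p V_ov² = 0.5 × 7.9 × 1.82² = 13.1 mA, giving V_SD = V_DD − I_D R_D = 3.39 − 13.1 × 0.0977 = 2.11 V.
V_SD = 2.11 V ≥ V_ov = 1.82 V, confirming saturation.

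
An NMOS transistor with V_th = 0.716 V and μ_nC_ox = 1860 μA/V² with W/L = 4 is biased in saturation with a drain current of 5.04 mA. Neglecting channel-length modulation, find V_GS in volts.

k_n = μ_nC_ox · (W/L) = 7.44 mA/V².
In saturation I_D = ½ k_n (V_GS − V_th)², so V_GS − V_th = √(2 I_D / k_n) = √(2 × 5.04 / 7.44) = 1.16 V.
V_GS = 0.716 + 1.16 = 1.88 V.

V_GS = 1.88 V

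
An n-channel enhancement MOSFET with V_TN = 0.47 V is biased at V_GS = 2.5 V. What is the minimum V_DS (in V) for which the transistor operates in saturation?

V_DS,sat = 2.03 V

The boundary between triode and saturation is V_DS = V_GS − V_TN = V_ov.
V_ov = 2.5 − 0.47 = 2.03 V.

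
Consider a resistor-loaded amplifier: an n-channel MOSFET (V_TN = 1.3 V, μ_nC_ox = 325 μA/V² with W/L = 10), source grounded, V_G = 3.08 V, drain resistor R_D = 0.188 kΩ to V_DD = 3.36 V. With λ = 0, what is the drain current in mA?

V_GS = V_G = 3.08 V, so V_ov = 3.08 − 1.3 = 1.78 V.
k_n = μ_nC_ox · (W/L) = 3.25 mA/V².
Assume saturation: I_D = ½ k_n V_ov² = 0.5 × 3.25 × 1.78² = 5.15 mA, giving V_DS = V_DD − I_D R_D = 3.36 − 5.15 × 0.188 = 2.39 V.
V_DS = 2.39 V ≥ V_ov = 1.78 V, confirming saturation.

I_D = 5.15 mA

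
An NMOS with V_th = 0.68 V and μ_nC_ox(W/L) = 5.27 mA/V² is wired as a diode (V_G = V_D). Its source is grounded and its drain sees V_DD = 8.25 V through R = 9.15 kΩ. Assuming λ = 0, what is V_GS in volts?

With gate tied to drain, V_GS = V_DS ≥ V_GS − V_th, so the device is in saturation.
KCL at the drain: ½ k_n (V_GS − V_th)² = (V_DD − V_GS)/R.
Let x = V_GS − 0.68. Then 24.1 x² + x − 7.57 = 0, giving x = 0.54 V (positive root), so V_GS = 1.22 V.
I_D = (V_DD − V_GS)/R = (8.25 − 1.22) / 9.15 = 0.768 mA.

V_GS = 1.22 V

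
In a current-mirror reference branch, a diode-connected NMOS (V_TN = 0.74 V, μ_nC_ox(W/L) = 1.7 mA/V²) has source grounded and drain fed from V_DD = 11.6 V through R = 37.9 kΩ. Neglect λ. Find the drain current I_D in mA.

With gate tied to drain, V_GS = V_DS ≥ V_GS − V_TN, so the device is in saturation.
KCL at the drain: ½ k_n (V_GS − V_TN)² = (V_DD − V_GS)/R.
Let x = V_GS − 0.74. Then 32.2 x² + x − 10.86 = 0, giving x = 0.565 V (positive root), so V_GS = 1.31 V.
I_D = (V_DD − V_GS)/R = (11.6 − 1.31) / 37.9 = 0.272 mA.

I_D = 0.272 mA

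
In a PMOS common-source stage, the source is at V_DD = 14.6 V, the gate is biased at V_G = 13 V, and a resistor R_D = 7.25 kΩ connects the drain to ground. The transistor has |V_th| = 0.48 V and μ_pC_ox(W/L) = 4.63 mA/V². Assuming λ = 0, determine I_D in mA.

I_D = 1.95 mA

V_SG = V_DD − V_G = 14.6 − 13 = 1.6 V, so V_ov = 1.6 − 0.48 = 1.12 V.
Assume saturation: I_D = ½ k_p V_ov² = 0.5 × 4.63 × 1.12² = 2.9 mA, giving V_SD = V_DD − I_D R_D = 14.6 − 2.9 × 7.25 = -6.45 V.
But -6.45 V < V_ov = 1.12 V, so the device is actually in triode.
In triode I_D = k_p[V_ov V_SD − ½ V_SD²] and I_D = (V_DD − V_SD)/R_D. Equating: 16.8 V_SD² − 38.6 V_SD + 14.6 = 0, giving V_SD = 0.477 V (the root below V_ov).
I_D = (14.6 − 0.477) / 7.25 = 1.95 mA.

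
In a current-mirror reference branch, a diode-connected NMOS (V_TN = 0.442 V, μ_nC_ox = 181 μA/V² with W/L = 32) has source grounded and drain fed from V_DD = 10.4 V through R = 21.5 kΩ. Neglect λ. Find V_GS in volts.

With gate tied to drain, V_GS = V_DS ≥ V_GS − V_TN, so the device is in saturation.
k_n = μ_nC_ox · (W/L) = 5.792 mA/V².
KCL at the drain: ½ k_n (V_GS − V_TN)² = (V_DD − V_GS)/R.
Let x = V_GS − 0.442. Then 62.3 x² + x − 9.958 = 0, giving x = 0.392 V (positive root), so V_GS = 0.834 V.
I_D = (V_DD − V_GS)/R = (10.4 − 0.834) / 21.5 = 0.445 mA.

V_GS = 0.834 V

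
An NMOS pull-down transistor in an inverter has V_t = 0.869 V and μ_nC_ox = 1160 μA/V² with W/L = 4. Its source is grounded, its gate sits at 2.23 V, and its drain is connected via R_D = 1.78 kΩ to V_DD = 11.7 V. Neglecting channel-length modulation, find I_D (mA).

I_D = 4.30 mA

V_GS = V_G = 2.23 V, so V_ov = 2.23 − 0.869 = 1.36 V.
k_n = μ_nC_ox · (W/L) = 4.64 mA/V².
Assume saturation: I_D = ½ k_n V_ov² = 0.5 × 4.64 × 1.36² = 4.3 mA, giving V_DS = V_DD − I_D R_D = 11.7 − 4.3 × 1.78 = 4.05 V.
V_DS = 4.05 V ≥ V_ov = 1.36 V, confirming saturation.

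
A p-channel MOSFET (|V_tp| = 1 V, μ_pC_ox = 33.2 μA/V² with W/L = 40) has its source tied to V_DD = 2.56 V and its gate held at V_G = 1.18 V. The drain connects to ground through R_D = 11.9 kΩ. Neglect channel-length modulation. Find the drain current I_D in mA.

I_D = 0.0959 mA

V_SG = V_DD − V_G = 2.56 − 1.18 = 1.38 V, so V_ov = 1.38 − 1 = 0.38 V.
k_p = μ_pC_ox · (W/L) = 1.328 mA/V².
Assume saturation: I_D = ½ k_p V_ov² = 0.5 × 1.328 × 0.38² = 0.0959 mA, giving V_SD = V_DD − I_D R_D = 2.56 − 0.0959 × 11.9 = 1.42 V.
V_SD = 1.42 V ≥ V_ov = 0.38 V, confirming saturation.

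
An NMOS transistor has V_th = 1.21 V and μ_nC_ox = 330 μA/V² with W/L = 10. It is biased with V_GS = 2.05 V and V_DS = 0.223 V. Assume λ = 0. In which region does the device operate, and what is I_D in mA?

k_n = μ_nC_ox · (W/L) = 3.3 mA/V².
V_ov = V_GS − V_th = 2.05 − 1.21 = 0.84 V.
Since V_DS = 0.223 V < V_ov = 0.84 V, the device is in the triode region.
I_D = k_n [V_ov · V_DS − ½ V_DS²] = 3.3 × [0.84 × 0.223 − 0.5 × 0.223²] = 0.536 mA.

Triode; I_D = 0.536 mA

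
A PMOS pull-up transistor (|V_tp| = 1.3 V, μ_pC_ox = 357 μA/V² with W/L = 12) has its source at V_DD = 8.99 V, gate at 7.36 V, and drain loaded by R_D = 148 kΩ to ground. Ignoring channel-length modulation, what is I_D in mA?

V_SG = V_DD − V_G = 8.99 − 7.36 = 1.63 V, so V_ov = 1.63 − 1.3 = 0.33 V.
k_p = μ_pC_ox · (W/L) = 4.284 mA/V².
Assume saturation: I_D = ½ k_p V_ov² = 0.5 × 4.284 × 0.33² = 0.233 mA, giving V_SD = V_DD − I_D R_D = 8.99 − 0.233 × 148 = -25.5 V.
But -25.5 V < V_ov = 0.33 V, so the device is actually in triode.
In triode I_D = k_p[V_ov V_SD − ½ V_SD²] and I_D = (V_DD − V_SD)/R_D. Equating: 317 V_SD² − 210.2 V_SD + 8.99 = 0, giving V_SD = 0.0459 V (the root below V_ov).
I_D = (8.99 − 0.0459) / 148 = 0.0604 mA.

I_D = 0.0604 mA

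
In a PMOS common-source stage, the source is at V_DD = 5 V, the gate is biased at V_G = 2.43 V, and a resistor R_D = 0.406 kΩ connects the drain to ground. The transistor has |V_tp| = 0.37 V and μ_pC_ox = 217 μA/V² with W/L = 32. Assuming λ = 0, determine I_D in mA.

V_SG = V_DD − V_G = 5 − 2.43 = 2.57 V, so V_ov = 2.57 − 0.37 = 2.2 V.
k_p = μ_pC_ox · (W/L) = 6.944 mA/V².
Assume saturation: I_D = ½ k_p V_ov² = 0.5 × 6.944 × 2.2² = 16.8 mA, giving V_SD = V_DD − I_D R_D = 5 − 16.8 × 0.406 = -1.82 V.
But -1.82 V < V_ov = 2.2 V, so the device is actually in triode.
In triode I_D = k_p[V_ov V_SD − ½ V_SD²] and I_D = (V_DD − V_SD)/R_D. Equating: 1.41 V_SD² − 7.202 V_SD + 5 = 0, giving V_SD = 0.829 V (the root below V_ov).
I_D = (5 − 0.829) / 0.406 = 10.3 mA.

I_D = 10.3 mA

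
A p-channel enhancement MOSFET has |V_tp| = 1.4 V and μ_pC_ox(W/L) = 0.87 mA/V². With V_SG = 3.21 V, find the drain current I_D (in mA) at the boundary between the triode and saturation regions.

At the boundary V_SD = V_ov = V_SG − |V_tp| = 3.21 − 1.4 = 1.81 V.
I_D = ½ k_p V_ov² = 0.5 × 0.87 × 1.81² = 1.43 mA.

I_D = 1.43 mA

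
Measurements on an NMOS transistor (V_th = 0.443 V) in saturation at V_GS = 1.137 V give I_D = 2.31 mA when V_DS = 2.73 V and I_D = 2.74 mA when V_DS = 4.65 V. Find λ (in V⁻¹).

With V_GS fixed, I_D ∝ (1 + λ V_DS) in saturation, so I_D2/I_D1 = (1 + λ V_DS2)/(1 + λ V_DS1).
2.74/2.31 = 1.186 = (1 + 4.65 λ)/(1 + 2.73 λ).
Solving: λ (I_D1 V_DS2 − I_D2 V_DS1) = I_D2 − I_D1, so λ = (2.74 − 2.31) / (2.31 × 4.65 − 2.74 × 2.73) = 0.43 / 3.26 = 0.132 V⁻¹.

λ = 0.132 V⁻¹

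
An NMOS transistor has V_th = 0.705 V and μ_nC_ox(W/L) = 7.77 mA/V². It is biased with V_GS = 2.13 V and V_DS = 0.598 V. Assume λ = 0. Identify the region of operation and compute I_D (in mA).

Triode; I_D = 5.23 mA

V_ov = V_GS − V_th = 2.13 − 0.705 = 1.42 V.
Since V_DS = 0.598 V < V_ov = 1.42 V, the device is in the triode region.
I_D = k_n [V_ov · V_DS − ½ V_DS²] = 7.77 × [1.42 × 0.598 − 0.5 × 0.598²] = 5.23 mA.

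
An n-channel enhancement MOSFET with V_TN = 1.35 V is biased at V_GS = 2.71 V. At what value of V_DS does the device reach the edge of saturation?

V_DS,sat = 1.36 V

The boundary between triode and saturation is V_DS = V_GS − V_TN = V_ov.
V_ov = 2.71 − 1.35 = 1.36 V.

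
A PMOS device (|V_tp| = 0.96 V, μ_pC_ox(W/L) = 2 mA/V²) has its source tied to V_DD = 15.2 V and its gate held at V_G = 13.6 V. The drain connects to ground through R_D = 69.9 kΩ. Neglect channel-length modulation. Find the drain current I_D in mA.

I_D = 0.215 mA

V_SG = V_DD − V_G = 15.2 − 13.6 = 1.6 V, so V_ov = 1.6 − 0.96 = 0.64 V.
Assume saturation: I_D = ½ k_p V_ov² = 0.5 × 2 × 0.64² = 0.41 mA, giving V_SD = V_DD − I_D R_D = 15.2 − 0.41 × 69.9 = -13.4 V.
But -13.4 V < V_ov = 0.64 V, so the device is actually in triode.
In triode I_D = k_p[V_ov V_SD − ½ V_SD²] and I_D = (V_DD − V_SD)/R_D. Equating: 69.9 V_SD² − 90.47 V_SD + 15.2 = 0, giving V_SD = 0.198 V (the root below V_ov).
I_D = (15.2 − 0.198) / 69.9 = 0.215 mA.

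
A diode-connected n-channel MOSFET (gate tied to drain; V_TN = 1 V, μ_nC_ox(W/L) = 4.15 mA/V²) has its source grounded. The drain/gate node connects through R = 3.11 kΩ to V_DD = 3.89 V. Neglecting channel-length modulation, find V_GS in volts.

With gate tied to drain, V_GS = V_DS ≥ V_GS − V_TN, so the device is in saturation.
KCL at the drain: ½ k_n (V_GS − V_TN)² = (V_DD − V_GS)/R.
Let x = V_GS − 1. Then 6.45 x² + x − 2.89 = 0, giving x = 0.596 V (positive root), so V_GS = 1.6 V.
I_D = (V_DD − V_GS)/R = (3.89 − 1.6) / 3.11 = 0.738 mA.

V_GS = 1.60 V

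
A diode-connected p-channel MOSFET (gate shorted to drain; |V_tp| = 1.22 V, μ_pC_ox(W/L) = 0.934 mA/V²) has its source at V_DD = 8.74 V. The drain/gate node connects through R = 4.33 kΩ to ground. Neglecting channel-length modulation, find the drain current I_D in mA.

With gate tied to drain, V_SG = V_SD ≥ V_SG − |V_tp|, so the device is in saturation.
KCL at the drain: ½ k_p (V_SG − |V_tp|)² = (V_DD − V_SG)/R.
Let x = V_SG − 1.22. Then 2.02 x² + x − 7.52 = 0, giving x = 1.7 V (positive root), so V_SG = 2.92 V.
I_D = (V_DD − V_SG)/R = (8.74 − 2.92) / 4.33 = 1.34 mA.

I_D = 1.34 mA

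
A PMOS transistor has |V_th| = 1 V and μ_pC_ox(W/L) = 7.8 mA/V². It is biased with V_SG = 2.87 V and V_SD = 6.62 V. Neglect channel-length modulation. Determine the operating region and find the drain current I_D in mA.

V_ov = V_SG − |V_th| = 2.87 − 1 = 1.87 V.
Since V_SD = 6.62 V ≥ V_ov = 1.87 V, the device is in saturation.
I_D = ½ k_p V_ov² = 0.5 × 7.8 × 1.87² = 13.6 mA.

Saturation; I_D = 13.6 mA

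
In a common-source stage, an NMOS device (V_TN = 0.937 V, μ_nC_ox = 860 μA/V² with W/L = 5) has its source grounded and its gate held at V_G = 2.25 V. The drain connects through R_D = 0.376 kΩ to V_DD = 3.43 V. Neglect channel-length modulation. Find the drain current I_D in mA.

I_D = 3.71 mA

V_GS = V_G = 2.25 V, so V_ov = 2.25 − 0.937 = 1.31 V.
k_n = μ_nC_ox · (W/L) = 4.3 mA/V².
Assume saturation: I_D = ½ k_n V_ov² = 0.5 × 4.3 × 1.31² = 3.71 mA, giving V_DS = V_DD − I_D R_D = 3.43 − 3.71 × 0.376 = 2.04 V.
V_DS = 2.04 V ≥ V_ov = 1.31 V, confirming saturation.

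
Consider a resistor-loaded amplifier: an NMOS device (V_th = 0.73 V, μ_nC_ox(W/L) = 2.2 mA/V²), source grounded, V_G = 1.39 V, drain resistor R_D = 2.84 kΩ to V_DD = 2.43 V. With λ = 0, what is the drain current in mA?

I_D = 0.479 mA

V_GS = V_G = 1.39 V, so V_ov = 1.39 − 0.73 = 0.66 V.
Assume saturation: I_D = ½ k_n V_ov² = 0.5 × 2.2 × 0.66² = 0.479 mA, giving V_DS = V_DD − I_D R_D = 2.43 − 0.479 × 2.84 = 1.07 V.
V_DS = 1.07 V ≥ V_ov = 0.66 V, confirming saturation.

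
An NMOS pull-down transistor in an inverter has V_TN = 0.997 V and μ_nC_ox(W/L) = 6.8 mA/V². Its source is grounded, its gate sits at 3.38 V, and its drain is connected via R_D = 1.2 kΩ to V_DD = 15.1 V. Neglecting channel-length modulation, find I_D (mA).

I_D = 11.8 mA

V_GS = V_G = 3.38 V, so V_ov = 3.38 − 0.997 = 2.38 V.
Assume saturation: I_D = ½ k_n V_ov² = 0.5 × 6.8 × 2.38² = 19.3 mA, giving V_DS = V_DD − I_D R_D = 15.1 − 19.3 × 1.2 = -8.07 V.
But -8.07 V < V_ov = 2.38 V, so the device is actually in triode.
In triode I_D = k_n[V_ov V_DS − ½ V_DS²] and I_D = (V_DD − V_DS)/R_D. Equating: 4.08 V_DS² − 20.45 V_DS + 15.1 = 0, giving V_DS = 0.9 V (the root below V_ov).
I_D = (15.1 − 0.9) / 1.2 = 11.8 mA.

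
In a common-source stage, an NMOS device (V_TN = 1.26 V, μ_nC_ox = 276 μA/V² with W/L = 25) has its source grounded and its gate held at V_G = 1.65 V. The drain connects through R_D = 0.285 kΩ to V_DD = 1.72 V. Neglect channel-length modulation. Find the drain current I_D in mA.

V_GS = V_G = 1.65 V, so V_ov = 1.65 − 1.26 = 0.39 V.
k_n = μ_nC_ox · (W/L) = 6.9 mA/V².
Assume saturation: I_D = ½ k_n V_ov² = 0.5 × 6.9 × 0.39² = 0.525 mA, giving V_DS = V_DD − I_D R_D = 1.72 − 0.525 × 0.285 = 1.57 V.
V_DS = 1.57 V ≥ V_ov = 0.39 V, confirming saturation.

I_D = 0.525 mA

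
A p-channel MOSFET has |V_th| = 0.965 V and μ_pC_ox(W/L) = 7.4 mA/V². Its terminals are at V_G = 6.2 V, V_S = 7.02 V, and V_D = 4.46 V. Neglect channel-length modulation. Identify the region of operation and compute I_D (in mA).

V_SG = V_S − V_G = 7.02 − 6.2 = 0.82 V; V_SD = V_S − V_D = 7.02 − 4.46 = 2.56 V.
V_SG = 0.82 V < |V_th| = 0.965 V, so the transistor is in cutoff.

Cutoff; I_D = 0 mA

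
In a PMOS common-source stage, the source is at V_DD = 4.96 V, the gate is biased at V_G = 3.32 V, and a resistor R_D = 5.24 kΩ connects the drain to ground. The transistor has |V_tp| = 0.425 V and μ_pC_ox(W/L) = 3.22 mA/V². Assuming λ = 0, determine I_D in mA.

V_SG = V_DD − V_G = 4.96 − 3.32 = 1.64 V, so V_ov = 1.64 − 0.425 = 1.22 V.
Assume saturation: I_D = ½ k_p V_ov² = 0.5 × 3.22 × 1.22² = 2.38 mA, giving V_SD = V_DD − I_D R_D = 4.96 − 2.38 × 5.24 = -7.49 V.
But -7.49 V < V_ov = 1.22 V, so the device is actually in triode.
In triode I_D = k_p[V_ov V_SD − ½ V_SD²] and I_D = (V_DD − V_SD)/R_D. Equating: 8.44 V_SD² − 21.5 V_SD + 4.96 = 0, giving V_SD = 0.257 V (the root below V_ov).
I_D = (4.96 − 0.257) / 5.24 = 0.898 mA.

I_D = 0.898 mA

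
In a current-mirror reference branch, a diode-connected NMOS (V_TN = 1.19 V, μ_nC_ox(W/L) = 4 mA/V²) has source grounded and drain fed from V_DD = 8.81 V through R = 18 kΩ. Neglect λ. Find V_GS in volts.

With gate tied to drain, V_GS = V_DS ≥ V_GS − V_TN, so the device is in saturation.
KCL at the drain: ½ k_n (V_GS − V_TN)² = (V_DD − V_GS)/R.
Let x = V_GS − 1.19. Then 36 x² + x − 7.62 = 0, giving x = 0.446 V (positive root), so V_GS = 1.64 V.
I_D = (V_DD − V_GS)/R = (8.81 − 1.64) / 18 = 0.399 mA.

V_GS = 1.64 V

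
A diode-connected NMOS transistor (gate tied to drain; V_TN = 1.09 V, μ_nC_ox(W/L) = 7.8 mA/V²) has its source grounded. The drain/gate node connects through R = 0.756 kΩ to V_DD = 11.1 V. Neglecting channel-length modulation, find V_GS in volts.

With gate tied to drain, V_GS = V_DS ≥ V_GS − V_TN, so the device is in saturation.
KCL at the drain: ½ k_n (V_GS − V_TN)² = (V_DD − V_GS)/R.
Let x = V_GS − 1.09. Then 2.95 x² + x − 10.01 = 0, giving x = 1.68 V (positive root), so V_GS = 2.77 V.
I_D = (V_DD − V_GS)/R = (11.1 − 2.77) / 0.756 = 11 mA.

V_GS = 2.77 V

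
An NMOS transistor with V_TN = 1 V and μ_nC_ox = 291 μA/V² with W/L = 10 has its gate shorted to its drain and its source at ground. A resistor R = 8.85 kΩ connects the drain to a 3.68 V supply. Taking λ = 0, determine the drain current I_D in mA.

With gate tied to drain, V_GS = V_DS ≥ V_GS − V_TN, so the device is in saturation.
k_n = μ_nC_ox · (W/L) = 2.91 mA/V².
KCL at the drain: ½ k_n (V_GS − V_TN)² = (V_DD − V_GS)/R.
Let x = V_GS − 1. Then 12.9 x² + x − 2.68 = 0, giving x = 0.419 V (positive root), so V_GS = 1.42 V.
I_D = (V_DD − V_GS)/R = (3.68 − 1.42) / 8.85 = 0.255 mA.

I_D = 0.255 mA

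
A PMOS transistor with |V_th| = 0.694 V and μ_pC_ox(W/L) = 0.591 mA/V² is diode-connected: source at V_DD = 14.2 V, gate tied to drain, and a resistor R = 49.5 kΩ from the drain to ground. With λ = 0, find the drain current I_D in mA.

With gate tied to drain, V_SG = V_SD ≥ V_SG − |V_th|, so the device is in saturation.
KCL at the drain: ½ k_p (V_SG − |V_th|)² = (V_DD − V_SG)/R.
Let x = V_SG − 0.694. Then 14.6 x² + x − 13.51 = 0, giving x = 0.927 V (positive root), so V_SG = 1.62 V.
I_D = (V_DD − V_SG)/R = (14.2 − 1.62) / 49.5 = 0.254 mA.

I_D = 0.254 mA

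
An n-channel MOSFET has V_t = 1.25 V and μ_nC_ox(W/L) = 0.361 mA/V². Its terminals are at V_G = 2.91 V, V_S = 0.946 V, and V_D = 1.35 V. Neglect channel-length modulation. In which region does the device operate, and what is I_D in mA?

V_GS = V_G − V_S = 2.91 − 0.946 = 1.96 V; V_DS = V_D − V_S = 1.35 − 0.946 = 0.404 V.
V_ov = V_GS − V_t = 1.96 − 1.25 = 0.714 V.
Since V_DS = 0.404 V < V_ov = 0.714 V, the device is in the triode region.
I_D = k_n [V_ov · V_DS − ½ V_DS²] = 0.361 × [0.714 × 0.404 − 0.5 × 0.404²] = 0.0747 mA.

Triode; I_D = 0.0747 mA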